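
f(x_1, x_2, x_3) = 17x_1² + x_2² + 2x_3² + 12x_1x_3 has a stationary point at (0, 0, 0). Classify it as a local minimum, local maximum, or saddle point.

The Hessian at the origin is H = [[34, 0, 12], [0, 2, 0], [12, 0, 4]].
Symmetric row and column elimination reduces H to a congruent diagonal form with pivots 34, 2, -4/17.
That gives 2 positive, 1 negative pivots.
H is indefinite, so the origin is a saddle point.

saddle point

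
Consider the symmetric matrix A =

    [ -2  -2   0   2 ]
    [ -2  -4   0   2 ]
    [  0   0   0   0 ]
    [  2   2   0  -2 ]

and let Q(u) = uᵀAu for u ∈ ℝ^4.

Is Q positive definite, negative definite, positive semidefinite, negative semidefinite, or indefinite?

Row-reducing A symmetrically gives the diagonal entries -2, -2, 0, 0.
That gives 2 negative, 2 zero pivots.
Hence Q is negative semidefinite.

negative semidefinite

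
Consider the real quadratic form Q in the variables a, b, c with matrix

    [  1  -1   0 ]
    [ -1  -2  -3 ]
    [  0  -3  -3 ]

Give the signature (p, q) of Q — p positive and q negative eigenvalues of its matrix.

Applying the same elementary operations to the rows and columns of A produces a congruent diagonal matrix with entries 1, -3, 0.
That gives 1 positive, 1 negative, 1 zero pivots.

(1, 1)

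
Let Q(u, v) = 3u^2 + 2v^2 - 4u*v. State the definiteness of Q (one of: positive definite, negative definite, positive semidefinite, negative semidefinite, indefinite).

Write A = [[3, -2], [-2, 2]].
An LDLᵀ factorisation of A has diagonal entries 3, 2/3.
That gives 2 positive pivots.
Hence Q is positive definite.

positive definite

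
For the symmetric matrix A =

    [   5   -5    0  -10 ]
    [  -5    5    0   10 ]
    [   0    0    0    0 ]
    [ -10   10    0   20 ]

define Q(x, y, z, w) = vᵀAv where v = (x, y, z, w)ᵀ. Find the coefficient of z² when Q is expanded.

0

The coefficient of z² is the diagonal entry A[3,3] = 0.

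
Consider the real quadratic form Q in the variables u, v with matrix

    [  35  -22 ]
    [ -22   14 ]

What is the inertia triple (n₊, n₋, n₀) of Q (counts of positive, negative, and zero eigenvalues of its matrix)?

(2, 0, 0)

Row-reducing A symmetrically gives the diagonal entries 35, 6/35.
So there are 2 positive pivots.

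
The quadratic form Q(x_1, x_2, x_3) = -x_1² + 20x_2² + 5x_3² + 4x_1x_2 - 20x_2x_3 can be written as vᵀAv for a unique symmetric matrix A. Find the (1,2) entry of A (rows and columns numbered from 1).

The coefficient of x_1·x_2 in Q is 4. For a symmetric A this equals A[1,2] + A[2,1] = 2·A[1,2].
So A[1,2] = 4/2 = 2.

2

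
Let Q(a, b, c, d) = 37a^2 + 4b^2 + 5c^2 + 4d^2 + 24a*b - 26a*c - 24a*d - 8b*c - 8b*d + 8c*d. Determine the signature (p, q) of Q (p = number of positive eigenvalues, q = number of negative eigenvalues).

The associated matrix is A = [[37, 12, -13, -12], [12, 4, -4, -4], [-13, -4, 5, 4], [-12, -4, 4, 4]].
Applying the same elementary operations to the rows and columns of A produces a congruent diagonal matrix with entries 37, 4/37, 0, 0.
Counting signs: 2 positive, 2 zero.

(2, 0)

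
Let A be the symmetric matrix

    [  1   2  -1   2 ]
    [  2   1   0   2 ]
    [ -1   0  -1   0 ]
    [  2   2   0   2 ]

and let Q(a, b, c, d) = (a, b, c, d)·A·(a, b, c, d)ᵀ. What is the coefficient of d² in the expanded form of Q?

2

The coefficient of d² is the diagonal entry A[4,4] = 2.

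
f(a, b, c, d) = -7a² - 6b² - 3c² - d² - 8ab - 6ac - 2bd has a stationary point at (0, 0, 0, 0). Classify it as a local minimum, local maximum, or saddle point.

The Hessian at the origin is H = [[-14, -8, -6, 0], [-8, -12, 0, -2], [-6, 0, -6, 0], [0, -2, 0, -2]].
Row-reducing H symmetrically gives the diagonal entries -14, -52/7, -24/13, -1.
Counting signs: 4 negative.
H is negative definite, so the origin is a strict local maximum.

local maximum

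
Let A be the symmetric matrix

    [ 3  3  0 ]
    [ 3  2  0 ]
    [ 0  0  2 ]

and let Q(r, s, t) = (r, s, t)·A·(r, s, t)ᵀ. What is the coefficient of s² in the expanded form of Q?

The coefficient of s² is the diagonal entry A[2,2] = 2.

2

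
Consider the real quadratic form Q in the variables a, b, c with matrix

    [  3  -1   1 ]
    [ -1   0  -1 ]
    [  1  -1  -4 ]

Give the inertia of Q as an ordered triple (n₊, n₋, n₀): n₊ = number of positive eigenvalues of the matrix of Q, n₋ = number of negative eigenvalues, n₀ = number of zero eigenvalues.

(1, 2, 0)

Row-reducing A symmetrically gives the diagonal entries 3, -1/3, -3.
So there are 1 positive, 2 negative pivots.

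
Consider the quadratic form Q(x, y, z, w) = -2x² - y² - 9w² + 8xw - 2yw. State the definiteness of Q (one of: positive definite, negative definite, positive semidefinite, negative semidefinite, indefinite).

negative semidefinite

The associated matrix is A = [[-2, 0, 0, 4], [0, -1, 0, -1], [0, 0, 0, 0], [4, -1, 0, -9]].
Congruent diagonalization of A (simultaneous row and column reduction) yields pivots -2, -1, 0, 0.
That gives 2 negative, 2 zero pivots.
Hence Q is negative semidefinite.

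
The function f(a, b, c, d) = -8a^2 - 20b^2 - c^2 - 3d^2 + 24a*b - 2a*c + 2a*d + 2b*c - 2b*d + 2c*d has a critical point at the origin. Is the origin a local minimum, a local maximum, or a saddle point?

The Hessian at the origin is H = [[-16, 24, -2, 2], [24, -40, 2, -2], [-2, 2, -2, 2], [2, -2, 2, -6]].
Row-reducing H symmetrically gives the diagonal entries -16, -4, -3/2, -4.
Counting signs: 4 negative.
H is negative definite, so the origin is a strict local maximum.

local maximum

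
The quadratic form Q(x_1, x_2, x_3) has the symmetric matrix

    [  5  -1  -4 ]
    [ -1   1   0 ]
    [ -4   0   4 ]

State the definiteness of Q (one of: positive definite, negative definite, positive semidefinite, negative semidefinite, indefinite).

Row-reducing A symmetrically gives the diagonal entries 5, 4/5, 0.
That gives 2 positive, 1 zero pivots.
Hence Q is positive semidefinite.

positive semidefinite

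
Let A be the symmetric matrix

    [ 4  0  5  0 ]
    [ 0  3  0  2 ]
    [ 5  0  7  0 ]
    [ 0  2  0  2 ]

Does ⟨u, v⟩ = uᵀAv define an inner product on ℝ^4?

Leading principal minors: Δ_1 = 4, Δ_2 = 12, Δ_3 = 9, Δ_4 = 6.
All leading principal minors are positive, so by Sylvester's criterion Q is positive definite.
⟨·,·⟩ is an inner product exactly when A is positive definite.

yes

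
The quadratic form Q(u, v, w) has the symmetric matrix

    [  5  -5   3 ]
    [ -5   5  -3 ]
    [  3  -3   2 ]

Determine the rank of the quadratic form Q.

Congruent diagonalization of A (simultaneous row and column reduction) yields pivots 5, 0, 1/5.
That gives 2 positive, 1 zero pivots.
The rank is the number of nonzero pivots: 2.

2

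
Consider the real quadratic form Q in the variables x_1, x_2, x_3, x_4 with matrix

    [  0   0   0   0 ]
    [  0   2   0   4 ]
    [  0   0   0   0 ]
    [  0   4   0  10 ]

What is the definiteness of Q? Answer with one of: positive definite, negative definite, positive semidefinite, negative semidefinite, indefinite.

Congruent diagonalization of A (simultaneous row and column reduction) yields pivots 0, 2, 0, 2.
Counting signs: 2 positive, 2 zero.
Hence Q is positive semidefinite.

positive semidefinite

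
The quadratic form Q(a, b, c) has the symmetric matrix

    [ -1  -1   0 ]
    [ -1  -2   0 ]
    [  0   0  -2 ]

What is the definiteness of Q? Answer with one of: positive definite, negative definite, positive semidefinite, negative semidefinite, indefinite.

negative definite

Leading principal minors: Δ_1 = -1, Δ_2 = 1, Δ_3 = -2.
The signs alternate starting with Δ_1 < 0, so by Sylvester's criterion Q is negative definite.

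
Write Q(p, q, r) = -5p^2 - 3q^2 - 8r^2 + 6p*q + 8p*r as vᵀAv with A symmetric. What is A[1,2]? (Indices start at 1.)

3

The coefficient of p·q in Q is 6. For a symmetric A this equals A[1,2] + A[2,1] = 2·A[1,2].
So A[1,2] = 6/2 = 3.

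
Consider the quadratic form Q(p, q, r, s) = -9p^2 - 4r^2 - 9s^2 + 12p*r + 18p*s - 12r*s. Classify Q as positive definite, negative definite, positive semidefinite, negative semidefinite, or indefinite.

The associated matrix is A = [[-9, 0, 6, 9], [0, 0, 0, 0], [6, 0, -4, -6], [9, 0, -6, -9]].
Applying the same elementary operations to the rows and columns of A produces a congruent diagonal matrix with entries -9, 0, 0, 0.
Counting signs: 1 negative, 3 zero.
Hence Q is negative semidefinite.

negative semidefinite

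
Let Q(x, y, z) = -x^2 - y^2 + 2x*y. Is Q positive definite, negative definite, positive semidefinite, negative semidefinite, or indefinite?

Write A = [[-1, 1, 0], [1, -1, 0], [0, 0, 0]].
Row-reducing A symmetrically gives the diagonal entries -1, 0, 0.
That gives 1 negative, 2 zero pivots.
Hence Q is negative semidefinite.

negative semidefinite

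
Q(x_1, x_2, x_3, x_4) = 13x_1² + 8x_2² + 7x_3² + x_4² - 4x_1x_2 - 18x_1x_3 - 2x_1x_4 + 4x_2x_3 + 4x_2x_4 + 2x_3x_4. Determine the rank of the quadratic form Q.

4

The symmetric matrix is A = [[13, -2, -9, -1], [-2, 8, 2, 2], [-9, 2, 7, 1], [-1, 2, 1, 1]].
Symmetric row and column elimination reduces A to a congruent diagonal form with pivots 13, 100/13, 18/25, 4/9.
Counting signs: 4 positive.
The rank is the number of nonzero pivots: 4.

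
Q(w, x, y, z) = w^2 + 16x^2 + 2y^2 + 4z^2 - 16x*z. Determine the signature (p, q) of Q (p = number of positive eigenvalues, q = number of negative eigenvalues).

The symmetric matrix is A = [[1, 0, 0, 0], [0, 16, 0, -8], [0, 0, 2, 0], [0, -8, 0, 4]].
Congruent diagonalization of A (simultaneous row and column reduction) yields pivots 1, 16, 2, 0.
That gives 3 positive, 1 zero pivots.

(3, 0)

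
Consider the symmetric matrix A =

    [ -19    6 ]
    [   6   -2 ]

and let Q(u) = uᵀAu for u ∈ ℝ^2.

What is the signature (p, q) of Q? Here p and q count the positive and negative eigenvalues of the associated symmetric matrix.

(0, 2)

Congruent diagonalization of A (simultaneous row and column reduction) yields pivots -19, -2/19.
That gives 2 negative pivots.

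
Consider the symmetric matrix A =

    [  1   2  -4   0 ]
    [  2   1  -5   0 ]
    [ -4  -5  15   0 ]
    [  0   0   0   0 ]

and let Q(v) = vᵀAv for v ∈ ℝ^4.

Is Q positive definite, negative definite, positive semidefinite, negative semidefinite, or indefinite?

indefinite

Congruent diagonalization of A (simultaneous row and column reduction) yields pivots 1, -3, 2, 0.
That gives 2 positive, 1 negative, 1 zero pivots.
Hence Q is indefinite.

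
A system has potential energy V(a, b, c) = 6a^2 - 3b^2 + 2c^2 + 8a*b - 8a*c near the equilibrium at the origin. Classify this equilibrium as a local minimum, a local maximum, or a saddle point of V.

The Hessian at the origin is H = [[12, 8, -8], [8, -6, 0], [-8, 0, 4]].
Congruent diagonalization of H (simultaneous row and column reduction) yields pivots 12, -34/3, 20/17.
Counting signs: 2 positive, 1 negative.
H is indefinite, so the origin is a saddle point.

saddle point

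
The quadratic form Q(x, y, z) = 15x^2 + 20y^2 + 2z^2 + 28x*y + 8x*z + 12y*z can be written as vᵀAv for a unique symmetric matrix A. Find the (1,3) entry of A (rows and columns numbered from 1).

The coefficient of x·z in Q is 8. For a symmetric A this equals A[1,3] + A[3,1] = 2·A[1,3].
So A[1,3] = 8/2 = 4.

4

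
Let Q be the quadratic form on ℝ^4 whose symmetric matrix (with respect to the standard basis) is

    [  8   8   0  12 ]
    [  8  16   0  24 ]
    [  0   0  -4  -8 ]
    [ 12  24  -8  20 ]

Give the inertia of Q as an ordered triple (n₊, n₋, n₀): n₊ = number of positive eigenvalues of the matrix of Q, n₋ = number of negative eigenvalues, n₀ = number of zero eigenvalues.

(2, 1, 1)

Applying the same elementary operations to the rows and columns of A produces a congruent diagonal matrix with entries 8, 8, -4, 0.
So there are 2 positive, 1 negative, 1 zero pivots.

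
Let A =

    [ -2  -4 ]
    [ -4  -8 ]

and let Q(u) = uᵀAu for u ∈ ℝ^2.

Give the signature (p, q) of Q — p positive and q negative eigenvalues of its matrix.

Row-reducing A symmetrically gives the diagonal entries -2, 0.
That gives 1 negative, 1 zero pivots.

(0, 1)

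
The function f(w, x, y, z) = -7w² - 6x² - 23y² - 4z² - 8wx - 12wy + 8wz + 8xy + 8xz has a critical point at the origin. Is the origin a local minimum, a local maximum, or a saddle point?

The Hessian at the origin is H = [[-14, -8, -12, 8], [-8, -12, 8, 8], [-12, 8, -46, 0], [8, 8, 0, -8]].
Row-reducing H symmetrically gives the diagonal entries -14, -52/7, -6, -24/13.
So there are 4 negative pivots.
H is negative definite, so the origin is a strict local maximum.

local maximum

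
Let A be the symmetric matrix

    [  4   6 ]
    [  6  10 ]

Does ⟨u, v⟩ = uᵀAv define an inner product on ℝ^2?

An LDLᵀ factorisation of A has diagonal entries 4, 1.
Counting signs: 2 positive.
Hence Q is positive definite.
⟨·,·⟩ is an inner product exactly when A is positive definite.

yes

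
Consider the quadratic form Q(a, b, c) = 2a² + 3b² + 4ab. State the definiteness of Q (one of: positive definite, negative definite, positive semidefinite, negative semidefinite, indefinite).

positive semidefinite

The associated matrix is A = [[2, 2, 0], [2, 3, 0], [0, 0, 0]].
Congruent diagonalization of A (simultaneous row and column reduction) yields pivots 2, 1, 0.
Counting signs: 2 positive, 1 zero.
Hence Q is positive semidefinite.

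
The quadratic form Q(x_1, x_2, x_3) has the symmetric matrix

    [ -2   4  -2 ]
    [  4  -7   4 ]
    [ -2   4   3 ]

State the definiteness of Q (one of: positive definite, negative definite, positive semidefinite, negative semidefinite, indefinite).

An LDLᵀ factorisation of A has diagonal entries -2, 1, 5.
Counting signs: 2 positive, 1 negative.
Hence Q is indefinite.

indefinite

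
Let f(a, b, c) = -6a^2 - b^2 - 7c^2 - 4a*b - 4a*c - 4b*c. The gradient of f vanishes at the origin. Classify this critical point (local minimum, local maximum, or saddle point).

The Hessian at the origin is H = [[-12, -4, -4], [-4, -2, -4], [-4, -4, -14]].
Symmetric row and column elimination reduces H to a congruent diagonal form with pivots -12, -2/3, -2.
Counting signs: 3 negative.
H is negative definite, so the origin is a strict local maximum.

local maximum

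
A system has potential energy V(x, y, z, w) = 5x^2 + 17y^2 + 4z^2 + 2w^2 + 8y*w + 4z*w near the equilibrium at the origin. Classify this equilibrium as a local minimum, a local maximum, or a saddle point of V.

local minimum

The Hessian at the origin is H = [[10, 0, 0, 0], [0, 34, 0, 8], [0, 0, 8, 4], [0, 8, 4, 4]].
Applying the same elementary operations to the rows and columns of H produces a congruent diagonal matrix with entries 10, 34, 8, 2/17.
So there are 4 positive pivots.
H is positive definite, so the origin is a strict local minimum.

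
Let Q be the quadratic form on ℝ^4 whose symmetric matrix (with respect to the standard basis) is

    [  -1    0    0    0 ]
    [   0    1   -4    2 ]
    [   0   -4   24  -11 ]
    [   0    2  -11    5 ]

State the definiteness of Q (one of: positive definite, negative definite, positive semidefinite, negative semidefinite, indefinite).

Applying the same elementary operations to the rows and columns of A produces a congruent diagonal matrix with entries -1, 1, 8, -1/8.
That gives 2 positive, 2 negative pivots.
Hence Q is indefinite.

indefinite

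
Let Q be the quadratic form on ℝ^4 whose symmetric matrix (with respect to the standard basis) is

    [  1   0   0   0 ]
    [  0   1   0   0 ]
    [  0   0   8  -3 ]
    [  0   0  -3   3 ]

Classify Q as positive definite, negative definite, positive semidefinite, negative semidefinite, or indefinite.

positive definite

Leading principal minors: Δ_1 = 1, Δ_2 = 1, Δ_3 = 8, Δ_4 = 15.
All leading principal minors are positive, so by Sylvester's criterion Q is positive definite.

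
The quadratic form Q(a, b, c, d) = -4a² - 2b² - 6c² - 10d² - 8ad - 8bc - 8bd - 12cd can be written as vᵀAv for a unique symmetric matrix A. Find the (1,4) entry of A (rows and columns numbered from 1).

-4

The coefficient of a·d in Q is -8. For a symmetric A this equals A[1,4] + A[4,1] = 2·A[1,4].
So A[1,4] = -8/2 = -4.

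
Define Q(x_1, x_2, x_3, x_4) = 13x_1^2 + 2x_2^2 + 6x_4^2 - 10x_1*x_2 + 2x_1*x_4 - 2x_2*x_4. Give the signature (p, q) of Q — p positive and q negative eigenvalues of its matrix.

The symmetric matrix is A = [[13, -5, 0, 1], [-5, 2, 0, -1], [0, 0, 0, 0], [1, -1, 0, 6]].
Symmetric row and column elimination reduces A to a congruent diagonal form with pivots 13, 1/13, 0, 1.
So there are 3 positive, 1 zero pivots.

(3, 0)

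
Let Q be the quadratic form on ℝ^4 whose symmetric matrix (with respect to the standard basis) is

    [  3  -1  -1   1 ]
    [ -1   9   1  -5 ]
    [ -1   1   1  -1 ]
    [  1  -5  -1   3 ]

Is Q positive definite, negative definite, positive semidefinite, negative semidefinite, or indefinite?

Congruent diagonalization of A (simultaneous row and column reduction) yields pivots 3, 26/3, 8/13, 0.
That gives 3 positive, 1 zero pivots.
Hence Q is positive semidefinite.

positive semidefinite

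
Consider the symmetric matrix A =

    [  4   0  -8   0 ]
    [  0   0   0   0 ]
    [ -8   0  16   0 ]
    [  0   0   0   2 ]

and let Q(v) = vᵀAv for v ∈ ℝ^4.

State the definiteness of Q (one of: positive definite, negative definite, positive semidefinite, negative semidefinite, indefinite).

Symmetric row and column elimination reduces A to a congruent diagonal form with pivots 4, 0, 0, 2.
So there are 2 positive, 2 zero pivots.
Hence Q is positive semidefinite.

positive semidefinite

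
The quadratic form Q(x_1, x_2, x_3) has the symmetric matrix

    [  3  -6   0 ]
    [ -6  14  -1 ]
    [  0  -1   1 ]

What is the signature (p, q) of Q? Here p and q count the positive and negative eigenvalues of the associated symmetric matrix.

Applying the same elementary operations to the rows and columns of A produces a congruent diagonal matrix with entries 3, 2, 1/2.
So there are 3 positive pivots.

(3, 0)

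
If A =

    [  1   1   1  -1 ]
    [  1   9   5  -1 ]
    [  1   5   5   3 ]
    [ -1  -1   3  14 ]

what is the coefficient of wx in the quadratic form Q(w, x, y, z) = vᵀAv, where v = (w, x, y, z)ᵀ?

2

The coefficient of wx is A[1,2] + A[2,1] = 2·1 = 2.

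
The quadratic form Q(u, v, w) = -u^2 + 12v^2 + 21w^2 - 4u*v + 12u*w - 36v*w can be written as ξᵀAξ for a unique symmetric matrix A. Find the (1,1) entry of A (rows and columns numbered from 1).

The coefficient of u^2 in Q is -1, and that is exactly A[1,1].

-1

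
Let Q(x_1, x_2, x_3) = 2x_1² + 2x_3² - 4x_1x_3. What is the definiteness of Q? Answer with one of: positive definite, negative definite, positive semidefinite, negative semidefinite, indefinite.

Write A = [[2, 0, -2], [0, 0, 0], [-2, 0, 2]].
Congruent diagonalization of A (simultaneous row and column reduction) yields pivots 2, 0, 0.
Counting signs: 1 positive, 2 zero.
Hence Q is positive semidefinite.

positive semidefinite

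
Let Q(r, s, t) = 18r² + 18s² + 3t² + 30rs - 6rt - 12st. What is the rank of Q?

The associated matrix is A = [[18, 15, -3], [15, 18, -6], [-3, -6, 3]].
Symmetric row and column elimination reduces A to a congruent diagonal form with pivots 18, 11/2, 3/11.
So there are 3 positive pivots.
The rank is the number of nonzero pivots: 3.

3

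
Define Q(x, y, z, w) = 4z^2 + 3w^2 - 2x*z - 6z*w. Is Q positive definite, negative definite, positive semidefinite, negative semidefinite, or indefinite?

The symmetric matrix is A = [[0, 0, -1, 0], [0, 0, 0, 0], [-1, 0, 4, -3], [0, 0, -3, 3]].
A is congruent to a diagonal matrix with 2 positive, 1 negative and 1 zero entries, so Q is indefinite.

indefinite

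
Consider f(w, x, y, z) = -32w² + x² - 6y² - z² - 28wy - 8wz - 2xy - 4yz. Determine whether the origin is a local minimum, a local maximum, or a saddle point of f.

The Hessian at the origin is H = [[-64, 0, -28, -8], [0, 2, -2, 0], [-28, -2, -12, -4], [-8, 0, -4, -2]].
An LDLᵀ factorisation of H has diagonal entries -64, 2, -7/4, -6/7.
That gives 1 positive, 3 negative pivots.
H is indefinite, so the origin is a saddle point.

saddle point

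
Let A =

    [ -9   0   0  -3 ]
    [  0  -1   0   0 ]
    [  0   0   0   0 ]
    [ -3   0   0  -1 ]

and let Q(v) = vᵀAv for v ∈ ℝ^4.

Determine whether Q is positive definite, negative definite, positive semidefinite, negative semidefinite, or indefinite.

negative semidefinite

Symmetric row and column elimination reduces A to a congruent diagonal form with pivots -9, -1, 0, 0.
So there are 2 negative, 2 zero pivots.
Hence Q is negative semidefinite.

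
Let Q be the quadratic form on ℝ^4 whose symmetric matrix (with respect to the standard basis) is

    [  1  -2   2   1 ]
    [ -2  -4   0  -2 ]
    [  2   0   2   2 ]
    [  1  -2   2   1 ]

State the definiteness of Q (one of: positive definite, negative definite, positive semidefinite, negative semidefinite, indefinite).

indefinite

Symmetric row and column elimination reduces A to a congruent diagonal form with pivots 1, -8, 0, 0.
That gives 1 positive, 1 negative, 2 zero pivots.
Hence Q is indefinite.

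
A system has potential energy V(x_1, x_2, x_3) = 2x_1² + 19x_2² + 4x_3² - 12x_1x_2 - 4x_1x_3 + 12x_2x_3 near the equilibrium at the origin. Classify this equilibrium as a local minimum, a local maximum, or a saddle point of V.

The Hessian at the origin is H = [[4, -12, -4], [-12, 38, 12], [-4, 12, 8]].
Applying the same elementary operations to the rows and columns of H produces a congruent diagonal matrix with entries 4, 2, 4.
So there are 3 positive pivots.
H is positive definite, so the origin is a strict local minimum.

local minimum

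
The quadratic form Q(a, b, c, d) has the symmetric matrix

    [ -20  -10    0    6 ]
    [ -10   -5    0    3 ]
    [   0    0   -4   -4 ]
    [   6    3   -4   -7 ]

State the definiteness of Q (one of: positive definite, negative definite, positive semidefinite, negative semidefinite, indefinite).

negative semidefinite

Applying the same elementary operations to the rows and columns of A produces a congruent diagonal matrix with entries -20, 0, -4, -6/5.
Counting signs: 3 negative, 1 zero.
Hence Q is negative semidefinite.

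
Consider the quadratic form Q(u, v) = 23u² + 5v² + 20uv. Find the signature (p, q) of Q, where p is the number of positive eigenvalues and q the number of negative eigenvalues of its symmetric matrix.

(2, 0)

The associated matrix is A = [[23, 10], [10, 5]].
Applying the same elementary operations to the rows and columns of A produces a congruent diagonal matrix with entries 23, 15/23.
So there are 2 positive pivots.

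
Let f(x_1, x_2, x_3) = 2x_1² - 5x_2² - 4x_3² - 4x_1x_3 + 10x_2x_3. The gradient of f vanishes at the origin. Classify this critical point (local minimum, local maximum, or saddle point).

The Hessian at the origin is H = [[4, 0, -4], [0, -10, 10], [-4, 10, -8]].
Applying the same elementary operations to the rows and columns of H produces a congruent diagonal matrix with entries 4, -10, -2.
That gives 1 positive, 2 negative pivots.
H is indefinite, so the origin is a saddle point.

saddle point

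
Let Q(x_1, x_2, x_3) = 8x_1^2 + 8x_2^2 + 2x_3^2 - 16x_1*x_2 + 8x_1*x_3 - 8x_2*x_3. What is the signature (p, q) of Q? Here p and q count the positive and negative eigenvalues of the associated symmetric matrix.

(1, 0)

The associated matrix is A = [[8, -8, 4], [-8, 8, -4], [4, -4, 2]].
Row-reducing A symmetrically gives the diagonal entries 8, 0, 0.
That gives 1 positive, 2 zero pivots.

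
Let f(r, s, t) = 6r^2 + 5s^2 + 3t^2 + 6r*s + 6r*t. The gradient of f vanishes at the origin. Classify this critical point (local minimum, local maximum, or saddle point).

local minimum

The Hessian at the origin is H = [[12, 6, 6], [6, 10, 0], [6, 0, 6]].
Symmetric row and column elimination reduces H to a congruent diagonal form with pivots 12, 7, 12/7.
That gives 3 positive pivots.
H is positive definite, so the origin is a strict local minimum.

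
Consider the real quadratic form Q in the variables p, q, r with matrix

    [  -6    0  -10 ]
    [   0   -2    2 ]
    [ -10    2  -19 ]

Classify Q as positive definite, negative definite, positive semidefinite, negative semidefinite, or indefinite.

Leading principal minors: Δ_1 = -6, Δ_2 = 12, Δ_3 = -4.
The signs alternate starting with Δ_1 < 0, so by Sylvester's criterion Q is negative definite.

negative definite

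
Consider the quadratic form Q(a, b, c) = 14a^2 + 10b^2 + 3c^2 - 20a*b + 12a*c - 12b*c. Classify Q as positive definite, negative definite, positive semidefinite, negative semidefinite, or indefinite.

indefinite

The associated matrix is A = [[14, -10, 6], [-10, 10, -6], [6, -6, 3]].
Symmetric row and column elimination reduces A to a congruent diagonal form with pivots 14, 20/7, -3/5.
That gives 2 positive, 1 negative pivots.
Hence Q is indefinite.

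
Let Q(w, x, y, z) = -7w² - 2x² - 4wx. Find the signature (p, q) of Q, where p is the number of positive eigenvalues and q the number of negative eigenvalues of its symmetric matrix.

The symmetric matrix is A = [[-7, -2, 0, 0], [-2, -2, 0, 0], [0, 0, 0, 0], [0, 0, 0, 0]].
Symmetric row and column elimination reduces A to a congruent diagonal form with pivots -7, -10/7, 0, 0.
Counting signs: 2 negative, 2 zero.

(0, 2)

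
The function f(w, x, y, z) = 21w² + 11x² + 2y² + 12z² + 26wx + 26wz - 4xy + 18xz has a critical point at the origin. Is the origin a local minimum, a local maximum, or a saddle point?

local minimum

The Hessian at the origin is H = [[42, 26, 0, 26], [26, 22, -4, 18], [0, -4, 4, 0], [26, 18, 0, 24]].
Symmetric row and column elimination reduces H to a congruent diagonal form with pivots 42, 124/21, 40/31, 6.
So there are 4 positive pivots.
H is positive definite, so the origin is a strict local minimum.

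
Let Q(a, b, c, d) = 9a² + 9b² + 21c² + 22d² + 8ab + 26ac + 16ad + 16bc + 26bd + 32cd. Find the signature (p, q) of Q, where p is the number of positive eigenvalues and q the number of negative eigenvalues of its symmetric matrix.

(4, 0)

Write A = [[9, 4, 13, 8], [4, 9, 8, 13], [13, 8, 21, 16], [8, 13, 16, 22]].
Row-reducing A symmetrically gives the diagonal entries 9, 65/9, 20/13, 1.
So there are 4 positive pivots.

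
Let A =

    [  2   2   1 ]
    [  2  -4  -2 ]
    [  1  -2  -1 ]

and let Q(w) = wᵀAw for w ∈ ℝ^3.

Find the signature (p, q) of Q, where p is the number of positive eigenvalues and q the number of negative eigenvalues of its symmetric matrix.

Applying the same elementary operations to the rows and columns of A produces a congruent diagonal matrix with entries 2, -6, 0.
That gives 1 positive, 1 negative, 1 zero pivots.

(1, 1)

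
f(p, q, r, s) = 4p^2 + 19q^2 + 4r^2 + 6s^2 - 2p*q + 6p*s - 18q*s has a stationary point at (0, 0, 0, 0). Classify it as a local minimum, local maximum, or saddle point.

local minimum

The Hessian at the origin is H = [[8, -2, 0, 6], [-2, 38, 0, -18], [0, 0, 8, 0], [6, -18, 0, 12]].
An LDLᵀ factorisation of H has diagonal entries 8, 75/2, 8, 6/25.
Counting signs: 4 positive.
H is positive definite, so the origin is a strict local minimum.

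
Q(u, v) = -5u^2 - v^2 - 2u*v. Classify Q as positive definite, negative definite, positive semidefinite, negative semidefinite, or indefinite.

The symmetric matrix of Q is [[-5, -1], [-1, -1]].
For the 2×2 matrix [[-5, -1], [-1, -1]]: det = -5·-1 − (-1)² = 4, trace = -6.
det > 0 so both eigenvalues share the sign of the trace; trace = -6 < 0 ⇒ both negative.

negative definite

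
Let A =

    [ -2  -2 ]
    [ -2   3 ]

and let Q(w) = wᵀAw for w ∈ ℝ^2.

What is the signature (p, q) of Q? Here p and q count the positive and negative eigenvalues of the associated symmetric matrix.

(1, 1)

Row-reducing A symmetrically gives the diagonal entries -2, 5.
That gives 1 positive, 1 negative pivots.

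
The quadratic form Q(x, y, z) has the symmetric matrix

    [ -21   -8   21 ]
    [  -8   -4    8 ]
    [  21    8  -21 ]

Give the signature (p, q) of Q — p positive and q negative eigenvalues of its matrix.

(0, 2)

Applying the same elementary operations to the rows and columns of A produces a congruent diagonal matrix with entries -21, -20/21, 0.
So there are 2 negative, 1 zero pivots.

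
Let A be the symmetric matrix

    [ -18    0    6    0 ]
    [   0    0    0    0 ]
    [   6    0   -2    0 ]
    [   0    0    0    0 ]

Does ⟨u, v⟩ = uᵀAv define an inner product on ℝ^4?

no

Congruent diagonalization of A (simultaneous row and column reduction) yields pivots -18, 0, 0, 0.
Counting signs: 1 negative, 3 zero.
Hence Q is negative semidefinite.
⟨·,·⟩ is an inner product exactly when A is positive definite.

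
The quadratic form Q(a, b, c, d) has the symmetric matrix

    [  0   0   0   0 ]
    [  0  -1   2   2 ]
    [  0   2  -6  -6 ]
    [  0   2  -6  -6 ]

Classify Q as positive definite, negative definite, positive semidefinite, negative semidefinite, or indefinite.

negative semidefinite

Congruent diagonalization of A (simultaneous row and column reduction) yields pivots 0, -1, -2, 0.
That gives 2 negative, 2 zero pivots.
Hence Q is negative semidefinite.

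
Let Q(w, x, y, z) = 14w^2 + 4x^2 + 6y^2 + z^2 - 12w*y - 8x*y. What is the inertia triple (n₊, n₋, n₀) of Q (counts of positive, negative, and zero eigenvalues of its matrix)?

(3, 1, 0)

The symmetric matrix is A = [[14, 0, -6, 0], [0, 4, -4, 0], [-6, -4, 6, 0], [0, 0, 0, 1]].
Applying the same elementary operations to the rows and columns of A produces a congruent diagonal matrix with entries 14, 4, -4/7, 1.
So there are 3 positive, 1 negative pivots.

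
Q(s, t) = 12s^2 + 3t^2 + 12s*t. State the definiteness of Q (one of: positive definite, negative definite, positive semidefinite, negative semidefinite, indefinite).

The symmetric matrix of Q is [[12, 6], [6, 3]].
For the 2×2 matrix [[12, 6], [6, 3]]: det = 12·3 − (6)² = 0, trace = 15.
det = 0 so one eigenvalue is zero; the form is semidefinite with the sign of the trace.

positive semidefinite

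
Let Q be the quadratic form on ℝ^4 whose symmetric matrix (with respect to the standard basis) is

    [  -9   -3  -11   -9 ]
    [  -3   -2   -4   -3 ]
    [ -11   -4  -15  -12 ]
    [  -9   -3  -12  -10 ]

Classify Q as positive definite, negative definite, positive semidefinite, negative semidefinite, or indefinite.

Row-reducing A symmetrically gives the diagonal entries -9, -1, -13/9, -4/13.
Counting signs: 4 negative.
Hence Q is negative definite.

negative definite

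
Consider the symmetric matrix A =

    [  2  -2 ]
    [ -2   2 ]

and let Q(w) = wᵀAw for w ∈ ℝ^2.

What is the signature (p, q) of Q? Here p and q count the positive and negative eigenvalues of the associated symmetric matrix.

Row-reducing A symmetrically gives the diagonal entries 2, 0.
That gives 1 positive, 1 zero pivots.

(1, 0)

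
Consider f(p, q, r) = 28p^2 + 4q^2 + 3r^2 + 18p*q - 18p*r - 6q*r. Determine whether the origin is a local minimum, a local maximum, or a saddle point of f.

local minimum

The Hessian at the origin is H = [[56, 18, -18], [18, 8, -6], [-18, -6, 6]].
Symmetric row and column elimination reduces H to a congruent diagonal form with pivots 56, 31/14, 6/31.
So there are 3 positive pivots.
H is positive definite, so the origin is a strict local minimum.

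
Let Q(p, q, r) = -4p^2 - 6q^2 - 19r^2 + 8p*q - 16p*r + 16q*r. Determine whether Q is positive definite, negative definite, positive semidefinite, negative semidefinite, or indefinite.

negative definite

The symmetric matrix of Q is A = [[-4, 4, -8], [4, -6, 8], [-8, 8, -19]].
Leading principal minors: Δ_1 = -4, Δ_2 = 8, Δ_3 = -24.
The signs alternate starting with Δ_1 < 0, so by Sylvester's criterion Q is negative definite.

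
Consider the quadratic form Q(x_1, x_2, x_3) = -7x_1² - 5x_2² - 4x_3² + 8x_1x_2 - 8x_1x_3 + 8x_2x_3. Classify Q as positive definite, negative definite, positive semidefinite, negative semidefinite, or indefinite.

The associated matrix is A = [[-7, 4, -4], [4, -5, 4], [-4, 4, -4]].
An LDLᵀ factorisation of A has diagonal entries -7, -19/7, -12/19.
Counting signs: 3 negative.
Hence Q is negative definite.

negative definite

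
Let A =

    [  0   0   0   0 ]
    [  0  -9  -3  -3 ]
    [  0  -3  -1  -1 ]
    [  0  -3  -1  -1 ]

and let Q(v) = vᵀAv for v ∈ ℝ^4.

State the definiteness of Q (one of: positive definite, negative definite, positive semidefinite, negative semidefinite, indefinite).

Row-reducing A symmetrically gives the diagonal entries 0, -9, 0, 0.
Counting signs: 1 negative, 3 zero.
Hence Q is negative semidefinite.

negative semidefinite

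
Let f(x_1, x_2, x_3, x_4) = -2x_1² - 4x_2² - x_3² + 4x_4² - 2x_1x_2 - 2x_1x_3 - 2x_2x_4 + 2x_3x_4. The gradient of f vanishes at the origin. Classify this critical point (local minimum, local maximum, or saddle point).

The Hessian at the origin is H = [[-4, -2, -2, 0], [-2, -8, 0, -2], [-2, 0, -2, 2], [0, -2, 2, 8]].
Congruent diagonalization of H (simultaneous row and column reduction) yields pivots -4, -7, -6/7, 12.
So there are 1 positive, 3 negative pivots.
H is indefinite, so the origin is a saddle point.

saddle point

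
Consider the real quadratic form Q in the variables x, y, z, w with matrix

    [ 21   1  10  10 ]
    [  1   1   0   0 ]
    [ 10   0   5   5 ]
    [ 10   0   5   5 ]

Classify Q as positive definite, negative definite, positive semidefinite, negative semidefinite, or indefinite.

Applying the same elementary operations to the rows and columns of A produces a congruent diagonal matrix with entries 21, 20/21, 0, 0.
Counting signs: 2 positive, 2 zero.
Hence Q is positive semidefinite.

positive semidefinite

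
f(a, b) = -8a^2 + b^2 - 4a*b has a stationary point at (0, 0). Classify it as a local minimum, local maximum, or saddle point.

The Hessian at the origin is H = [[-16, -4], [-4, 2]].
det H = -16·2 − (-4)² = -48 < 0, so H is indefinite.
Therefore the origin is a saddle point.

saddle point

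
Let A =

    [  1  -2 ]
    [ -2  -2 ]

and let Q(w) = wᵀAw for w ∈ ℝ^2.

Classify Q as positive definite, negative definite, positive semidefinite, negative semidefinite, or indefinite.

indefinite

For the 2×2 matrix [[1, -2], [-2, -2]]: det = 1·-2 − (-2)² = -6, trace = -1.
det < 0 so the eigenvalues have opposite signs; the form is indefinite.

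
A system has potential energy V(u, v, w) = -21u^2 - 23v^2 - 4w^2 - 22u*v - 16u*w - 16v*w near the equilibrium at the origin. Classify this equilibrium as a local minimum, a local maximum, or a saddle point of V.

local maximum

The Hessian at the origin is H = [[-42, -22, -16], [-22, -46, -16], [-16, -16, -8]].
Congruent diagonalization of H (simultaneous row and column reduction) yields pivots -42, -724/21, -40/181.
So there are 3 negative pivots.
H is negative definite, so the origin is a strict local maximum.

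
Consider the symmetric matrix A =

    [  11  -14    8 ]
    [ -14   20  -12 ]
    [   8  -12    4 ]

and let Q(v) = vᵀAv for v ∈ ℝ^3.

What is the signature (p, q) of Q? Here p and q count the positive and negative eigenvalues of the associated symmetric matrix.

(2, 1)

An LDLᵀ factorisation of A has diagonal entries 11, 24/11, -10/3.
So there are 2 positive, 1 negative pivots.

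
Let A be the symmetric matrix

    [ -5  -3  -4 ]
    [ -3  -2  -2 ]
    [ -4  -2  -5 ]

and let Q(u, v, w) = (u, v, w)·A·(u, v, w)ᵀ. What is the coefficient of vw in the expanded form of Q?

The coefficient of vw is A[2,3] + A[3,2] = 2·(-2) = -4.

-4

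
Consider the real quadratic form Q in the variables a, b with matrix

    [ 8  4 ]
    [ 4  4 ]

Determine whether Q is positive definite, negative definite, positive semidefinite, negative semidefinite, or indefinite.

Applying the same elementary operations to the rows and columns of A produces a congruent diagonal matrix with entries 8, 2.
So there are 2 positive pivots.
Hence Q is positive definite.

positive definite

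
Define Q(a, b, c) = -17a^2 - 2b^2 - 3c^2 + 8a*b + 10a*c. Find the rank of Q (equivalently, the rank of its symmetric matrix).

3

The associated matrix is A = [[-17, 4, 5], [4, -2, 0], [5, 0, -3]].
Applying the same elementary operations to the rows and columns of A produces a congruent diagonal matrix with entries -17, -18/17, -2/9.
Counting signs: 3 negative.
The rank is the number of nonzero pivots: 3.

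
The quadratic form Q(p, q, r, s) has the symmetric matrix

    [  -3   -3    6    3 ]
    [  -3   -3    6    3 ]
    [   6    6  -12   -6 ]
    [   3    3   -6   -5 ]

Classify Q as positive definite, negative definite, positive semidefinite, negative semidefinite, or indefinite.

Row-reducing A symmetrically gives the diagonal entries -3, 0, 0, -2.
So there are 2 negative, 2 zero pivots.
Hence Q is negative semidefinite.

negative semidefinite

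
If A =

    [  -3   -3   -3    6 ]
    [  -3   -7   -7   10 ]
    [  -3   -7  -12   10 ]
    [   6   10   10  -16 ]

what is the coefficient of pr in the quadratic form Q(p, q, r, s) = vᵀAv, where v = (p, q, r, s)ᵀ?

-6

The coefficient of pr is A[1,3] + A[3,1] = 2·(-3) = -6.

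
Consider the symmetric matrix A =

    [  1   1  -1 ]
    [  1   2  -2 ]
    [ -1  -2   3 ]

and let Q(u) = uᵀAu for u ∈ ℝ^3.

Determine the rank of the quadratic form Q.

3

An LDLᵀ factorisation of A has diagonal entries 1, 1, 1.
That gives 3 positive pivots.
The rank is the number of nonzero pivots: 3.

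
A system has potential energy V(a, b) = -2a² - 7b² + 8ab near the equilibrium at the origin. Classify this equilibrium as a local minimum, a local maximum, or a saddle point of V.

saddle point

The Hessian at the origin is H = [[-4, 8], [8, -14]].
det H = -4·-14 − (8)² = -8 < 0, so H is indefinite.
Therefore the origin is a saddle point.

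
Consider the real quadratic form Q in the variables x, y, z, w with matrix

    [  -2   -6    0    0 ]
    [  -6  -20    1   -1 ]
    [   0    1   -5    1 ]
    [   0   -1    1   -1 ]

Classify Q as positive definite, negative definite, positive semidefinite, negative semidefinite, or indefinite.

negative definite

Leading principal minors: Δ_1 = -2, Δ_2 = 4, Δ_3 = -18, Δ_4 = 8.
The signs alternate starting with Δ_1 < 0, so by Sylvester's criterion Q is negative definite.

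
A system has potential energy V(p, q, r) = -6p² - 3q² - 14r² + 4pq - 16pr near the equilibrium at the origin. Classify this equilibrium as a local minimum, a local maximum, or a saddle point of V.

local maximum

The Hessian at the origin is H = [[-12, 4, -16], [4, -6, 0], [-16, 0, -28]].
An LDLᵀ factorisation of H has diagonal entries -12, -14/3, -4/7.
So there are 3 negative pivots.
H is negative definite, so the origin is a strict local maximum.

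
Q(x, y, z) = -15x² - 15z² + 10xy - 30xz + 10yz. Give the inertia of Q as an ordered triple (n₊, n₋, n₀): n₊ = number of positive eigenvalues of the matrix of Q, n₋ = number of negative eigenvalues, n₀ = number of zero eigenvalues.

(1, 1, 1)

The associated matrix is A = [[-15, 5, -15], [5, 0, 5], [-15, 5, -15]].
Applying the same elementary operations to the rows and columns of A produces a congruent diagonal matrix with entries -15, 5/3, 0.
So there are 1 positive, 1 negative, 1 zero pivots.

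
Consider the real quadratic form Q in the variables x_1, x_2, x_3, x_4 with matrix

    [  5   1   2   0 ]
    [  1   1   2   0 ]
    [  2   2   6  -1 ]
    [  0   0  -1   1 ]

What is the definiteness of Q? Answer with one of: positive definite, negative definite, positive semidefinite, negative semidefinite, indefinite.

positive definite

Symmetric row and column elimination reduces A to a congruent diagonal form with pivots 5, 4/5, 2, 1/2.
That gives 4 positive pivots.
Hence Q is positive definite.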